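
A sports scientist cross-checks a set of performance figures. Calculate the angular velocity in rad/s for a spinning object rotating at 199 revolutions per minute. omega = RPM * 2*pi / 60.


omega = RPM * 2*pi / 60
= 199 * 6.28318531 / 60
= 20.839 rad/s

20.839 rad/s


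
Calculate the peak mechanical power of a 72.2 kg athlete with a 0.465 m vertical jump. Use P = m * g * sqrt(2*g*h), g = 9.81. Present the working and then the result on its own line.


First, sqrt(2gh) = sqrt(2 * 9.81 * 0.465)
= sqrt(9.1233) = 3.02048 m/s
Power = 72.2 * 9.81 * 3.02048 = 2139.35 W

2139.35 W


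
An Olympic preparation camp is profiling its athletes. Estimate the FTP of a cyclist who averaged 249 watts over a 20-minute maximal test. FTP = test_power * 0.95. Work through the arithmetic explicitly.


FTP = 249 * 0.95 = 236.55 W

236.55 W


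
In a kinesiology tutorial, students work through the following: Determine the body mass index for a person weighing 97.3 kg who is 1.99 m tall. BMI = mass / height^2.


BMI = mass / height^2
= 97.3 / 1.99^2
= 97.3 / 3.9601
= 24.57 kg/m^2

24.57 kg/m^2


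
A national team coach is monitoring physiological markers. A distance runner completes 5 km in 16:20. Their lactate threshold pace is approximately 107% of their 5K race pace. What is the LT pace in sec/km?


Convert to seconds: 16 min 20 s = 980 s
Pace per km = 980 / 5 = 196.0 s/km
LT pace = 196.0 * 1.07 = 209.72 s/km

209.72 s/km


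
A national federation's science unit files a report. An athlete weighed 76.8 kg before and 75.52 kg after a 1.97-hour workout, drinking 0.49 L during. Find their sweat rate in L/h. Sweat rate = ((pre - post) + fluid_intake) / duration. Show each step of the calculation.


Body mass change = 1.28 kg
Total sweat loss = 1.28 + 0.49 = 1.77 L
Rate = 1.77 / 1.97 = 0.898 L/h

0.898 L/h


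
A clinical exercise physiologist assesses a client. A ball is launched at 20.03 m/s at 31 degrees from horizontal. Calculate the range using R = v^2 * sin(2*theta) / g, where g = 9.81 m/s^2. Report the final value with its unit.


sin(2 * 31) = sin(62) = 0.882948
v^2 = 20.03^2 = 401.2009
R = 401.2009 * 0.882948 / 9.81
= 36.11 m

36.11 m


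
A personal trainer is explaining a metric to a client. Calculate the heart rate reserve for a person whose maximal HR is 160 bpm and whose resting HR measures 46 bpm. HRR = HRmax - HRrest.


HRmax = 160 bpm
HRrest = 46 bpm
HRR = 160 - 46 = 114 bpm

114 bpm


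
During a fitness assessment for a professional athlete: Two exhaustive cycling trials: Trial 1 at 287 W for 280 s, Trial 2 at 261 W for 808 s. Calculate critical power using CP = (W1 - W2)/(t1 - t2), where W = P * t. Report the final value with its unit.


W1 = 287 * 280 = 80360 J
W2 = 261 * 808 = 210888 J
CP = (80360 - 210888) / (280 - 808)
= -130528 / -528
= 247.21 W

247.21 W


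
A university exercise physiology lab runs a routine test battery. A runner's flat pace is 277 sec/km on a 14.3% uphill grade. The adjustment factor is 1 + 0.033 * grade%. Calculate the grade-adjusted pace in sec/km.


Factor = 1 + 0.033 * 14.3 = 1.4719
Adjusted pace = 277 * 1.4719
= 407.72 sec/km

407.72 s/km


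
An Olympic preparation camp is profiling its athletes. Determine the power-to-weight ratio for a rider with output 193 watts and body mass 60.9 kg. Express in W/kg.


P/W = 193 / 60.9 = 3.169 W/kg

3.169 W/kg


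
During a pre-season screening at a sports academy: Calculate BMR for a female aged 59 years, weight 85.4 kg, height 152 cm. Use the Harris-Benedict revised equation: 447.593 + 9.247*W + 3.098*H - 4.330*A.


Substituting values:
W term = 9.247 * 85.4 = 789.6938
H term = 3.098 * 152 = 470.896
A term = 4.330 * 59 = 255.47
BMR = 1452.71 kcal/day

1452.71 kcal/day


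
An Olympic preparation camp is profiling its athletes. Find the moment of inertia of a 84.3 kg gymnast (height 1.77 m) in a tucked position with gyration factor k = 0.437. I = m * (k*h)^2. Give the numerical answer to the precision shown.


Radius of gyration = 0.437 * 1.77 = 0.77349 m
I = 84.3 * 0.77349^2
= 84.3 * 0.598287
= 50.436 kg*m^2

50.436 kg*m^2


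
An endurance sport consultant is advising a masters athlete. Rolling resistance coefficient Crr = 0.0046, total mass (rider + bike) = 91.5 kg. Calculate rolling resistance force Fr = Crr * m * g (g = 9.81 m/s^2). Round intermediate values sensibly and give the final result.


Fr = Crr * m * g
= 0.0046 * 91.5 * 9.81
= 4.129 N

4.129 N


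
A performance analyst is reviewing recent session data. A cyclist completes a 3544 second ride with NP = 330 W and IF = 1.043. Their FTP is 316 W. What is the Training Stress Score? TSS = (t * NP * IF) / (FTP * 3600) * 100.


t * NP * IF = 3544 * 330 * 1.043 = 1219809.36
FTP * 3600 = 1137600
TSS = (1219809.36 / 1137600) * 100 = 107.23

107.23 TSS


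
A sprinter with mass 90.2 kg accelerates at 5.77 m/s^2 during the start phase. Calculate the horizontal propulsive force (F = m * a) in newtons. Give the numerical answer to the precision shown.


F = m * a
= 90.2 * 5.77
= 520.45 N

520.45 N


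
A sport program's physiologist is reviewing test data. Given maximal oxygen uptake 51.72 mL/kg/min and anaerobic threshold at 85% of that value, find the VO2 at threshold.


Percentage as decimal = 0.85
VO2 at AT = 51.72 * 0.85 = 43.96 mL/kg/min

43.96 mL/kg/min


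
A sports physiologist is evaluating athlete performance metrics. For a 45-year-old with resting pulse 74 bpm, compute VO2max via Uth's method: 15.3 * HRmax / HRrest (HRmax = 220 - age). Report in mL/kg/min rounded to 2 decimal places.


Step 1: HRmax = 220 - 45 = 175 bpm
Step 2: Ratio = 175 / 74 = 2.3649
Step 3: VO2max = 15.3 * 2.3649 = 36.18 mL/kg/min

36.18 mL/kg/min


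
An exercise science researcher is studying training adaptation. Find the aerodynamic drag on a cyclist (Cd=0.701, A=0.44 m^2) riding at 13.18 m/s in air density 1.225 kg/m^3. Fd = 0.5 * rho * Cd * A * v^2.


Fd = 0.5 * 1.225 * 0.701 * 0.44 * 13.18^2
= 0.5 * 1.225 * 0.701 * 0.44 * 173.7124
= 32.818 N

32.818 N


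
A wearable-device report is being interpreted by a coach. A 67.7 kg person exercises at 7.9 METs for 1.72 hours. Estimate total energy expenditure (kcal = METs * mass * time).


Energy = METs * mass(kg) * time(h)
= 7.9 * 67.7 * 1.72
= 919.91 kcal

919.91 kcal


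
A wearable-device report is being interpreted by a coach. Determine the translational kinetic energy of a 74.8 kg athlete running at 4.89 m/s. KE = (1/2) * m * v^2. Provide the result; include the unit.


KE = 0.5 * m * v^2
= 0.5 * 74.8 * 4.89^2
= 0.5 * 74.8 * 23.9121
= 894.31 J

894.31 J


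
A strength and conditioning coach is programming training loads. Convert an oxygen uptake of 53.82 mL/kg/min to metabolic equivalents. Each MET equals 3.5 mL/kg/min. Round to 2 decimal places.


One MET = 3.5 mL/kg/min
Number of METs = 53.82 / 3.5
= 15.38 METs

15.38 METs


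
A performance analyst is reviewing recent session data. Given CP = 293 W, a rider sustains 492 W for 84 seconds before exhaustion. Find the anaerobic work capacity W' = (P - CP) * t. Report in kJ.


Excess power = 492 - 293 = 199 W
Work above CP = 199 * 84 = 16716 J
W' = 16.716 kJ

16.716 kJ


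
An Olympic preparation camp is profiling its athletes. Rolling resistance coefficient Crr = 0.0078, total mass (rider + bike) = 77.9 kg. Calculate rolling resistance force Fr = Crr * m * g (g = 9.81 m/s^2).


Fr = Crr * m * g
= 0.0078 * 77.9 * 9.81
= 5.961 N

5.961 N


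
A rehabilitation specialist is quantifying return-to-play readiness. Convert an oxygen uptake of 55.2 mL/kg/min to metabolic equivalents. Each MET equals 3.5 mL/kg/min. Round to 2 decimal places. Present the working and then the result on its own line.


One MET = 3.5 mL/kg/min
Number of METs = 55.2 / 3.5
= 15.77 METs

15.77 METs


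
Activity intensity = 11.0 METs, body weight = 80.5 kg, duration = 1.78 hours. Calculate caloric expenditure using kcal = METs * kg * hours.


kcal = 11.0 * 80.5 * 1.78
= 885.5 * 1.78
= 1576.19 kcal

1576.19 kcal


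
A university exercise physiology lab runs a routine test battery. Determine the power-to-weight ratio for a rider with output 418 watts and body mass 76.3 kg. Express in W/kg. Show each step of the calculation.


P/W = 418 / 76.3 = 5.478 W/kg

5.478 W/kg


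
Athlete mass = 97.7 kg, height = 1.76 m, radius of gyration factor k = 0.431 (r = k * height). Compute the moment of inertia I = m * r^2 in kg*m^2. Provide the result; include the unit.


r = k * height = 0.431 * 1.76 = 0.75856 m
r^2 = 0.75856^2 = 0.575413
I = 97.7 * 0.575413 = 56.218 kg*m^2

56.218 kg*m^2


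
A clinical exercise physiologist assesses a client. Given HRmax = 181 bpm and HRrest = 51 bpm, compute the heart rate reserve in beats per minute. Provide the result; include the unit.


Heart rate reserve = maximum HR minus resting HR
HRR = 181 - 51 = 130 bpm

130 bpm


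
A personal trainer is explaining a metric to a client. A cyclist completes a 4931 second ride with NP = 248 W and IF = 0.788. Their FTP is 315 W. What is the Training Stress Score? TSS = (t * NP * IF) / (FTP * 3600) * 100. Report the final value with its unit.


t * NP * IF = 4931 * 248 * 0.788 = 963635.744
FTP * 3600 = 1134000
TSS = (963635.744 / 1134000) * 100 = 84.98

84.98 TSS


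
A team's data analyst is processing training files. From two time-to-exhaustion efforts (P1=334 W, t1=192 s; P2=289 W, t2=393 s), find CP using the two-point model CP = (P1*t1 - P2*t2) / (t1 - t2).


Work in trial 1 = 64128 J
Work in trial 2 = 113577 J
Delta work = -49449 J
Delta time = -201 s
CP = -49449 / -201 = 246.01 W

246.01 W


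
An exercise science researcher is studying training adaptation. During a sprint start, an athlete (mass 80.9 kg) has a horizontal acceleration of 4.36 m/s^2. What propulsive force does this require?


Propulsive force = mass * acceleration
= 80.9 kg * 4.36 m/s^2
= 352.72 N

352.72 N


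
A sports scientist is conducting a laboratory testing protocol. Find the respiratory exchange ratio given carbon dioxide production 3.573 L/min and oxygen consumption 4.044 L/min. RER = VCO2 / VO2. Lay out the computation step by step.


VCO2 = 3.573 L/min
VO2 = 4.044 L/min
RER = 3.573 / 4.044 = 0.8835

0.8835


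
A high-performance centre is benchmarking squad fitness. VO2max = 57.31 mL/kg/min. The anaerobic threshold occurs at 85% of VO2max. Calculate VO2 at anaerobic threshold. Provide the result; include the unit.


AT fraction = 85 / 100 = 0.85
AT VO2 = 57.31 * 0.85
= 48.71 mL/kg/min

48.71 mL/kg/min


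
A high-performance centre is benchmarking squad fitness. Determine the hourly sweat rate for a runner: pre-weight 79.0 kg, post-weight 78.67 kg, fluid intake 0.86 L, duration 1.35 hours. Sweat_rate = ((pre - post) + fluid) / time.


Mass lost = 79.0 - 78.67 = 0.33 kg
Add fluid consumed: 0.33 + 0.86 = 1.19 L total sweat
Sweat rate = 1.19 / 1.35 = 0.881 L/h

0.881 L/h


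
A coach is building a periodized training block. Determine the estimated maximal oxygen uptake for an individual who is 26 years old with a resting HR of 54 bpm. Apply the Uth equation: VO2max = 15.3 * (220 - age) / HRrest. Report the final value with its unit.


HRmax = 220 - 26 = 194
VO2max = 15.3 * (194 / 54)
= 15.3 * 3.5926
= 54.97 mL/kg/min

54.97 mL/kg/min


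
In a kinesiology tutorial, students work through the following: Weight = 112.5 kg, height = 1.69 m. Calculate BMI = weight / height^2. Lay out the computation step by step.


height^2 = 1.69^2 = 2.8561
BMI = 112.5 / 2.8561 = 39.39 kg/m^2

39.39 kg/m^2


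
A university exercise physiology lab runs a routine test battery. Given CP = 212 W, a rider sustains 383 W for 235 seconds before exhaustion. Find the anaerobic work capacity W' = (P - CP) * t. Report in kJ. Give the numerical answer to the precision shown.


Excess power = 383 - 212 = 171 W
Work above CP = 171 * 235 = 40185 J
W' = 40.185 kJ

40.185 kJ


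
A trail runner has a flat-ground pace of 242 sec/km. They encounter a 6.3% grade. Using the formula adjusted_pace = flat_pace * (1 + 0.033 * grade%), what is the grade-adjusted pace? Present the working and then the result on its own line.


Grade factor = 1 + 0.033 * 6.3 = 1.2079
Adjusted = 242 * 1.2079 = 292.31 sec/km

292.31 s/km


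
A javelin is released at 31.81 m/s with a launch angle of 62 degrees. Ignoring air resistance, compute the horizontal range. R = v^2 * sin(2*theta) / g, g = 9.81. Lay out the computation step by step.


Launch speed squared = 1011.8761
sin(2 * 62 deg) = 0.829038
Range = 1011.8761 * 0.829038 / 9.81
= 85.513 m

85.513 m


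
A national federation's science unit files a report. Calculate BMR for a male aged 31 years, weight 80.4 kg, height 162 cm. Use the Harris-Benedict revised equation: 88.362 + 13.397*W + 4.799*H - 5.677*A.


Substituting values:
W term = 13.397 * 80.4 = 1077.1188
H term = 4.799 * 162 = 777.438
A term = 5.677 * 31 = 175.987
BMR = 1766.93 kcal/day

1766.93 kcal/day


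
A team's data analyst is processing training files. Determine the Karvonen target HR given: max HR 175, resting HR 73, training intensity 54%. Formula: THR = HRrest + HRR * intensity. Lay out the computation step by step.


HRR = HRmax - HRrest = 175 - 73 = 102
THR = 73 + 102 * 0.54
= 128.08 bpm

128.08 bpm


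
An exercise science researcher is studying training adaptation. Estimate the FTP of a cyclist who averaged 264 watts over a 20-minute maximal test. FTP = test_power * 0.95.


FTP = 264 * 0.95 = 250.8 W

250.8 W


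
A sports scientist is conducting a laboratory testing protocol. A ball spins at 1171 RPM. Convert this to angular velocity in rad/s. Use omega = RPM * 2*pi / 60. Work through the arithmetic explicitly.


omega = 1171 * 2 * pi / 60
= 1171 * 6.28318531 / 60
= 7357.61 / 60
= 122.627 rad/s

122.627 rad/s


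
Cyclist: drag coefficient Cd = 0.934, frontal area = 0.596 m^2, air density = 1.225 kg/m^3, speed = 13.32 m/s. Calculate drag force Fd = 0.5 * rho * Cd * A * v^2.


v^2 = 13.32^2 = 177.4224
Fd = 0.5 * 1.225 * 0.934 * 0.596 * 177.4224
= 60.493 N

60.493 N


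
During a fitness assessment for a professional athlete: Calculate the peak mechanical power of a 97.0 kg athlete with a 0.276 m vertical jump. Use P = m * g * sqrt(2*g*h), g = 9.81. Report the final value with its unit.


First, sqrt(2gh) = sqrt(2 * 9.81 * 0.276)
= sqrt(5.41512) = 2.327041 m/s
Power = 97.0 * 9.81 * 2.327041 = 2214.34 W

2214.34 W


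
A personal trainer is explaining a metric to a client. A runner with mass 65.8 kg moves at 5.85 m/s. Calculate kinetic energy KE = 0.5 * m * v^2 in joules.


v^2 = 5.85^2 = 34.2225
KE = 0.5 * 65.8 * 34.2225
= 1125.92 J

1125.92 J


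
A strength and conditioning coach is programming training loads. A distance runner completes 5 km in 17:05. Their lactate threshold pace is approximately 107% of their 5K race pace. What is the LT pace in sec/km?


Convert to seconds: 17 min 5 s = 1025 s
Pace per km = 1025 / 5 = 205.0 s/km
LT pace = 205.0 * 1.07 = 219.35 s/km

219.35 s/km


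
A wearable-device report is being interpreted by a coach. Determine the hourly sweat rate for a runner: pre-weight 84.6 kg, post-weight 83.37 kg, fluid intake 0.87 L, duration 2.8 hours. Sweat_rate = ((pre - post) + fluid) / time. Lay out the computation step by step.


Mass lost = 84.6 - 83.37 = 1.23 kg
Add fluid consumed: 1.23 + 0.87 = 2.1 L total sweat
Sweat rate = 2.1 / 2.8 = 0.75 L/h

0.75 L/h


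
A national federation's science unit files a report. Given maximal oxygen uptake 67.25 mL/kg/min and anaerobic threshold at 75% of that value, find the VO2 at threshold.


Percentage as decimal = 0.75
VO2 at AT = 67.25 * 0.75 = 50.44 mL/kg/min

50.44 mL/kg/min


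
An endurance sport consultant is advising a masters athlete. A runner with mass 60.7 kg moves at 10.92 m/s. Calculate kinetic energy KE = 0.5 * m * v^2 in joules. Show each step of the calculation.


v^2 = 10.92^2 = 119.2464
KE = 0.5 * 60.7 * 119.2464
= 3619.13 J

3619.13 J


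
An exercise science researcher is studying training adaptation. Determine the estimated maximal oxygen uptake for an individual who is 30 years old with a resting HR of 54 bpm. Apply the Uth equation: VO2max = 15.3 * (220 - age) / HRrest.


HRmax = 220 - 30 = 190
VO2max = 15.3 * (190 / 54)
= 15.3 * 3.5185
= 53.83 mL/kg/min

53.83 mL/kg/min


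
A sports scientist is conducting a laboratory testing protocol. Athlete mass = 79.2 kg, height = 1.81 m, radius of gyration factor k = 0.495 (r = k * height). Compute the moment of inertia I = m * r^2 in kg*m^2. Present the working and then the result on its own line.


r = k * height = 0.495 * 1.81 = 0.89595 m
r^2 = 0.89595^2 = 0.802726
I = 79.2 * 0.802726 = 63.576 kg*m^2

63.576 kg*m^2


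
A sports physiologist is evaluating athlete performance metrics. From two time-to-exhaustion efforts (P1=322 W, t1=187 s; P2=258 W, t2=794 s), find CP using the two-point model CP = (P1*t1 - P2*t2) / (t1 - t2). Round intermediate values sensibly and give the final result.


Work in trial 1 = 60214 J
Work in trial 2 = 204852 J
Delta work = -144638 J
Delta time = -607 s
CP = -144638 / -607 = 238.28 W

238.28 W


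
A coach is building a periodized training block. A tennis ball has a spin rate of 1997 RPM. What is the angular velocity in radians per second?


Convert RPM to rad/s: multiply by 2*pi and divide by 60
omega = 1997 * 2 * pi / 60
= 209.125 rad/s

209.125 rad/s


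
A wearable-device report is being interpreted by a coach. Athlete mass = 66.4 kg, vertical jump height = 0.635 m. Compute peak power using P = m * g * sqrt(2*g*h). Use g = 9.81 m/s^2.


sqrt(2 * 9.81 * 0.635) = sqrt(12.4587) = 3.529688 m/s
P = 66.4 * 9.81 * 3.529688
= 2299.18 W

2299.18 W


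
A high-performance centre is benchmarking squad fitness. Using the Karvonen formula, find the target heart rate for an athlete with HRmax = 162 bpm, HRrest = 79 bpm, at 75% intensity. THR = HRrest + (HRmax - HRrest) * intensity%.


HRR = 162 - 79 = 83
THR = 79 + 83 * 0.75
= 79 + 62.25
= 141.25 bpm

141.25 bpm


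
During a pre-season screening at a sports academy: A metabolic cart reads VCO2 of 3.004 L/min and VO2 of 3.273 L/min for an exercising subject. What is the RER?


RER = VCO2 / VO2 = 3.004 / 3.273 = 0.9178

0.9178


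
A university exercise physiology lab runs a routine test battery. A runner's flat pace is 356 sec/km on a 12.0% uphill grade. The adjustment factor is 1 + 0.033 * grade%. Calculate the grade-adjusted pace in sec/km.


Factor = 1 + 0.033 * 12.0 = 1.396
Adjusted pace = 356 * 1.396
= 496.98 sec/km

496.98 s/km


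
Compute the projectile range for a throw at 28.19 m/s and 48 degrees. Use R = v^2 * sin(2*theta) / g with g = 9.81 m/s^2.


Two times the angle = 96 degrees
sin(96) = 0.994522
R = 794.6761 * 0.994522 / 9.81 = 80.563 m

80.563 m


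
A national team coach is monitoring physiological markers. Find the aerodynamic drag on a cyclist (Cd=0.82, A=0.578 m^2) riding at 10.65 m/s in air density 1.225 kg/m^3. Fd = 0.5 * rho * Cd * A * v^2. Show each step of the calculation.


Fd = 0.5 * 1.225 * 0.82 * 0.578 * 10.65^2
= 0.5 * 1.225 * 0.82 * 0.578 * 113.4225
= 32.927 N

32.927 N


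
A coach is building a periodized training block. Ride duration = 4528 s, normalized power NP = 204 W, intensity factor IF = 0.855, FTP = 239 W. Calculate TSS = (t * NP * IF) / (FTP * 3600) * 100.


Numerator = 4528 * 204 * 0.855 = 789773.76
Denominator = 239 * 3600 = 860400
TSS = 789773.76 / 860400 * 100
= 91.79

91.79 TSS


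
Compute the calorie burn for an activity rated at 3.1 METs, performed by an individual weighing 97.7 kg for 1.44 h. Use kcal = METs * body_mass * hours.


Product of METs and mass = 3.1 * 97.7 = 302.87
Total kcal = 302.87 * 1.44 = 436.13 kcal

436.13 kcal


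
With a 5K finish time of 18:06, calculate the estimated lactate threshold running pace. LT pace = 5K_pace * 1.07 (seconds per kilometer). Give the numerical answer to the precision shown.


Race duration = 1086 s for 5 km
Average pace = 1086 / 5 = 217.2 s/km
LT pace = 217.2 * 1.07
= 232.4 s/km

232.4 s/km


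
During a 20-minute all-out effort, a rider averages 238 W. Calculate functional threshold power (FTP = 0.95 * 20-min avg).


FTP = 0.95 * 238
= 226.1 W

226.1 W


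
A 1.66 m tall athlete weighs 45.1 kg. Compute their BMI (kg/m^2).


height^2 = 2.7556 m^2
BMI = 45.1 / 2.7556 = 16.37 kg/m^2

16.37 kg/m^2


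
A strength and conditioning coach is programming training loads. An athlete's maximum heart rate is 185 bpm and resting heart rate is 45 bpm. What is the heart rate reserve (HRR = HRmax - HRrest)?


HRR = HRmax - HRrest
= 185 - 45
= 140 bpm

140 bpm


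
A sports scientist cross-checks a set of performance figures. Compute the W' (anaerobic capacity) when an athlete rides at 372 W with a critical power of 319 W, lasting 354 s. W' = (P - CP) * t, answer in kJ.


Above-CP power = 53 W
Duration = 354 s
W' = 53 * 354 = 18762 J
Convert: 18762 / 1000 = 18.762 kJ

18.762 kJ


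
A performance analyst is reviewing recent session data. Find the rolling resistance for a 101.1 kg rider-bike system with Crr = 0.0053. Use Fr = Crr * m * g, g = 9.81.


m * g = 101.1 * 9.81 = 991.791 N
Fr = 0.0053 * 991.791 = 5.256 N

5.256 N


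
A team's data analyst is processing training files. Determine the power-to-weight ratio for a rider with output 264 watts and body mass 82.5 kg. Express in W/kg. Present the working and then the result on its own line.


P/W = 264 / 82.5 = 3.2 W/kg

3.2 W/kg


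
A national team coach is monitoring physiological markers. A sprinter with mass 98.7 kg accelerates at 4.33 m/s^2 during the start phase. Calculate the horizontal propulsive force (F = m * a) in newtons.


F = m * a
= 98.7 * 4.33
= 427.37 N

427.37 N


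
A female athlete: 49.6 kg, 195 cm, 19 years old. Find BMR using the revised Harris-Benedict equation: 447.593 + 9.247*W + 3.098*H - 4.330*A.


Intercept = 447.593
Weight contribution = 9.247 * 49.6 = 458.6512
Height contribution = 3.098 * 195 = 604.11
Age contribution = 4.33 * 19 = 82.27
BMR = 447.593 + 458.6512 + 604.11 - 82.27
= 1428.08 kcal/day

1428.08 kcal/day


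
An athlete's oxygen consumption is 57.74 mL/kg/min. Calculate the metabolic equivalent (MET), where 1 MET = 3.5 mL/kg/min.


MET = VO2 / 3.5
= 57.74 / 3.5
= 16.5 METs

16.5 METs


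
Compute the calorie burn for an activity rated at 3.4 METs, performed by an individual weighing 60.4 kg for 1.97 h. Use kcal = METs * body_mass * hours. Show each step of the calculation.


Product of METs and mass = 3.4 * 60.4 = 205.36
Total kcal = 205.36 * 1.97 = 404.56 kcal

404.56 kcal


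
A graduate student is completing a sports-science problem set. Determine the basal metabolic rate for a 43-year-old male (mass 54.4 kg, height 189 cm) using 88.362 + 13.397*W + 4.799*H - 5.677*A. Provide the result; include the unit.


BMR = 88.362 + 13.397*54.4 + 4.799*189 - 5.677*43
= 1480.06 kcal/day

1480.06 kcal/day


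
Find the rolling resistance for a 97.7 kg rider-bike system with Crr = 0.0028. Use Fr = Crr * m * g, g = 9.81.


m * g = 97.7 * 9.81 = 958.437 N
Fr = 0.0028 * 958.437 = 2.684 N

2.684 N


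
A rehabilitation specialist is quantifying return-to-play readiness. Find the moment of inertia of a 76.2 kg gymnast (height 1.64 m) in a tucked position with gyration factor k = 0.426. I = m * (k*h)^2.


Radius of gyration = 0.426 * 1.64 = 0.69864 m
I = 76.2 * 0.69864^2
= 76.2 * 0.488098
= 37.193 kg*m^2

37.193 kg*m^2


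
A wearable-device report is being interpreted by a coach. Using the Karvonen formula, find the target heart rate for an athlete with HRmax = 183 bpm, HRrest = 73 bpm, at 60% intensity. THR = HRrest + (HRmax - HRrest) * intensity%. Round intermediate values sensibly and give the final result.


HRR = 183 - 73 = 110
THR = 73 + 110 * 0.6
= 73 + 66.0
= 139.0 bpm

139.0 bpm


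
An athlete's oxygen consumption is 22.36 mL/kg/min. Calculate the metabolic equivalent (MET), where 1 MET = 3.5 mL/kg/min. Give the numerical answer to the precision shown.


MET = VO2 / 3.5
= 22.36 / 3.5
= 6.39 METs

6.39 METs


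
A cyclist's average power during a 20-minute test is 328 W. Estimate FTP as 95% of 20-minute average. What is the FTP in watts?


FTP = 20-min power * 0.95
= 328 * 0.95
= 311.6 W

311.6 W


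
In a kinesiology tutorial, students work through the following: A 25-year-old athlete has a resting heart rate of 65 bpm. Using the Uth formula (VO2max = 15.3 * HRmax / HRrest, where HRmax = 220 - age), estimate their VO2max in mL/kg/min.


HRmax = 220 - 25 = 195 bpm
Ratio = HRmax / HRrest = 195 / 65 = 3.0
VO2max = 15.3 * 3.0 = 45.9 mL/kg/min

45.9 mL/kg/min


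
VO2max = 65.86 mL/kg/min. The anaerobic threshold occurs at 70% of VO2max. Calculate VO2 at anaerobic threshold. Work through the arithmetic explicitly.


AT fraction = 70 / 100 = 0.7
AT VO2 = 65.86 * 0.7
= 46.1 mL/kg/min

46.1 mL/kg/min


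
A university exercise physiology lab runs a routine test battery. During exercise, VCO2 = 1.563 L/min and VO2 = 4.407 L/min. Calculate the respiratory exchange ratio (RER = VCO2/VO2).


RER = VCO2 / VO2
= 1.563 / 4.407
= 0.3547

0.3547


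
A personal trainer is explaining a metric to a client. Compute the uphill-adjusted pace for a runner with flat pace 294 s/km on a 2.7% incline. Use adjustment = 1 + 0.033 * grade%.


Adjustment factor = 1 + 0.033 * 2.7 = 1.0891
Grade-adjusted pace = 294 * 1.0891 = 320.2 s/km

320.2 s/km


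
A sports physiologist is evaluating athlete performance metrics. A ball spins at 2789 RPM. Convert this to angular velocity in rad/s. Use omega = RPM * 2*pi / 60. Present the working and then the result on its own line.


omega = 2789 * 2 * pi / 60
= 2789 * 6.28318531 / 60
= 17523.804 / 60
= 292.063 rad/s

292.063 rad/s


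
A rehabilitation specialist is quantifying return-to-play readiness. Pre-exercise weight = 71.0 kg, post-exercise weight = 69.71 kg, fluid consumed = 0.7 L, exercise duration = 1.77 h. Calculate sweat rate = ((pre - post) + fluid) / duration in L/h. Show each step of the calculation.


Weight loss = 71.0 - 69.71 = 1.29 kg (approx L)
Total sweat = 1.29 + 0.7 = 1.99 L
Sweat rate = 1.99 / 1.77 = 1.124 L/h

1.124 L/h


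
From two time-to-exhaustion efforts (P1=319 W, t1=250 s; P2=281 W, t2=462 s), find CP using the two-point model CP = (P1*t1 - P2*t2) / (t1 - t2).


Work in trial 1 = 79750 J
Work in trial 2 = 129822 J
Delta work = -50072 J
Delta time = -212 s
CP = -50072 / -212 = 236.19 W

236.19 W


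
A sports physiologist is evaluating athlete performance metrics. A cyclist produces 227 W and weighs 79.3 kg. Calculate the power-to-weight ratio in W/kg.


P/W = power / mass
= 227 / 79.3
= 2.863 W/kg

2.863 W/kg


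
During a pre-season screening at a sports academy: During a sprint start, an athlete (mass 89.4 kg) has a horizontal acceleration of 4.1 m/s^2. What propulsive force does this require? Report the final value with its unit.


Propulsive force = mass * acceleration
= 89.4 kg * 4.1 m/s^2
= 366.54 N

366.54 N


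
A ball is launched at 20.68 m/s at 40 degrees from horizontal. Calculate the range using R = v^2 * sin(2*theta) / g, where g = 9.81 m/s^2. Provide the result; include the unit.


sin(2 * 40) = sin(80) = 0.984808
v^2 = 20.68^2 = 427.6624
R = 427.6624 * 0.984808 / 9.81
= 42.932 m

42.932 m


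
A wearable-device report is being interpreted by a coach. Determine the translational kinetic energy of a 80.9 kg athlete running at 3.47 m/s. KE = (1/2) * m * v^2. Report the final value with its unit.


KE = 0.5 * m * v^2
= 0.5 * 80.9 * 3.47^2
= 0.5 * 80.9 * 12.0409
= 487.05 J

487.05 J


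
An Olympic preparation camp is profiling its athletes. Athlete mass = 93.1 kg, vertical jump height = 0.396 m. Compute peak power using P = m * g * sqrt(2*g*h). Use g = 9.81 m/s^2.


sqrt(2 * 9.81 * 0.396) = sqrt(7.76952) = 2.787386 m/s
P = 93.1 * 9.81 * 2.787386
= 2545.75 W

2545.75 W


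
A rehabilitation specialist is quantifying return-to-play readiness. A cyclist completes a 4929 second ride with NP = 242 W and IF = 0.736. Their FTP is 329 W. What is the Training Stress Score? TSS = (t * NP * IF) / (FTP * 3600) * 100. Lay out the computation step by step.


t * NP * IF = 4929 * 242 * 0.736 = 877914.048
FTP * 3600 = 1184400
TSS = (877914.048 / 1184400) * 100 = 74.12

74.12 TSS


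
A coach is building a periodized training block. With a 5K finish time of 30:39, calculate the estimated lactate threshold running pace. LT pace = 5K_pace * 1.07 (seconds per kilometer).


Race duration = 1839 s for 5 km
Average pace = 1839 / 5 = 367.8 s/km
LT pace = 367.8 * 1.07
= 393.55 s/km

393.55 s/km


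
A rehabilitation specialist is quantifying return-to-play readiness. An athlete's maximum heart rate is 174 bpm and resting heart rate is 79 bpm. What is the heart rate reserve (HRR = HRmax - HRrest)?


HRR = HRmax - HRrest
= 174 - 79
= 95 bpm

95 bpm


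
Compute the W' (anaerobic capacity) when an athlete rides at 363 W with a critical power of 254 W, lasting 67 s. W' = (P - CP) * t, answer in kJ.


Above-CP power = 109 W
Duration = 67 s
W' = 109 * 67 = 7303 J
Convert: 7303 / 1000 = 7.303 kJ

7.303 kJ


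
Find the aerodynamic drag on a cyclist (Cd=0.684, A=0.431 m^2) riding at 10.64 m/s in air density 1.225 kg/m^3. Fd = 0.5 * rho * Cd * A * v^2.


Fd = 0.5 * 1.225 * 0.684 * 0.431 * 10.64^2
= 0.5 * 1.225 * 0.684 * 0.431 * 113.2096
= 20.442 N

20.442 N


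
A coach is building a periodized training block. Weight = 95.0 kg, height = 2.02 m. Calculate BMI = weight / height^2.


height^2 = 2.02^2 = 4.0804
BMI = 95.0 / 4.0804 = 23.28 kg/m^2

23.28 kg/m^2


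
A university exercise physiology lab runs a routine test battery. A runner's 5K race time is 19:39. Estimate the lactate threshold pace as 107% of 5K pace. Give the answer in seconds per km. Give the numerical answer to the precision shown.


Total race time = 19*60 + 39 = 1179 seconds
5K pace = 1179 / 5 = 235.8 sec/km
LT pace = 235.8 * 1.07 = 252.31 sec/km

252.31 s/km


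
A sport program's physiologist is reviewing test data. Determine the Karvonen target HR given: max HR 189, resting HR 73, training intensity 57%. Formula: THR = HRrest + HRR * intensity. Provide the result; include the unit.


HRR = HRmax - HRrest = 189 - 73 = 116
THR = 73 + 116 * 0.57
= 139.12 bpm

139.12 bpm


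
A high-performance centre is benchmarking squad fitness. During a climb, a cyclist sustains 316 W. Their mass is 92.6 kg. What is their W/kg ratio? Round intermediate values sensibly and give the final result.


Power-to-weight = 316 W / 92.6 kg
= 3.413 W/kg

3.413 W/kg


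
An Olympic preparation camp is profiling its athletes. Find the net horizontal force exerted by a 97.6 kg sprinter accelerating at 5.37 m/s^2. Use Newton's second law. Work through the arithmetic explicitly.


Newton's second law: F = m * a
F = 97.6 * 5.37 = 524.11 N

524.11 N


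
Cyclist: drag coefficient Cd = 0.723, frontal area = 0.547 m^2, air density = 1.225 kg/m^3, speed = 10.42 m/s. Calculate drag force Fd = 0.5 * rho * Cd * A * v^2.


v^2 = 10.42^2 = 108.5764
Fd = 0.5 * 1.225 * 0.723 * 0.547 * 108.5764
= 26.301 N

26.301 N


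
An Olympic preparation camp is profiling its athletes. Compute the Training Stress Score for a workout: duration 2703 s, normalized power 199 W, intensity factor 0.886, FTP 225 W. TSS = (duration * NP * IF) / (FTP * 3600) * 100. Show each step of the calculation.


Product = 2703 * 199 * 0.886 = 476576.742
Base = 225 * 3600 = 810000
TSS = 476576.742 / 810000 * 100 = 58.84

58.84 TSS


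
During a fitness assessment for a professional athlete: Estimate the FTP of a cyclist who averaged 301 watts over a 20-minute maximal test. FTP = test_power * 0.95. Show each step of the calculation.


FTP = 301 * 0.95 = 285.95 W

285.95 W


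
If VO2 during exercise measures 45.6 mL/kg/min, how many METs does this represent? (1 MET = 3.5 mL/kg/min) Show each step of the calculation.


METs = VO2 / 3.5 = 45.6 / 3.5 = 13.03

13.03 METs


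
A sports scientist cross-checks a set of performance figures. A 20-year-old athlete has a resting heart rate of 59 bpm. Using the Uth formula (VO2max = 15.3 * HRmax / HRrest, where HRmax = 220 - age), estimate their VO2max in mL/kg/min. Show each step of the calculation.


HRmax = 220 - 20 = 200 bpm
Ratio = HRmax / HRrest = 200 / 59 = 3.3898
VO2max = 15.3 * 3.3898 = 51.86 mL/kg/min

51.86 mL/kg/min


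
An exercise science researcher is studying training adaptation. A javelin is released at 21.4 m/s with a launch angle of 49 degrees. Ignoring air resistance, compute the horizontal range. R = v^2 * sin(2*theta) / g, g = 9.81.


Launch speed squared = 457.96
sin(2 * 49 deg) = 0.990268
Range = 457.96 * 0.990268 / 9.81
= 46.229 m

46.229 m


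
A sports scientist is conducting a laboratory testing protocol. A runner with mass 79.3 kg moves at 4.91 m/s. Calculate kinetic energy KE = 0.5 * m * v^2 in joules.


v^2 = 4.91^2 = 24.1081
KE = 0.5 * 79.3 * 24.1081
= 955.89 J

955.89 J


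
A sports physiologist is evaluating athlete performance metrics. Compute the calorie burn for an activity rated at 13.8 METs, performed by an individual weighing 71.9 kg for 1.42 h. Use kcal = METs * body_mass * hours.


Product of METs and mass = 13.8 * 71.9 = 992.22
Total kcal = 992.22 * 1.42 = 1408.95 kcal

1408.95 kcal


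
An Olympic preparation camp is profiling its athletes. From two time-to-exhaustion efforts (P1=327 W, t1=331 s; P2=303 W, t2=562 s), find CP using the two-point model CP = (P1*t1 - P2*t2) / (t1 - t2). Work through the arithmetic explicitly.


Work in trial 1 = 108237 J
Work in trial 2 = 170286 J
Delta work = -62049 J
Delta time = -231 s
CP = -62049 / -231 = 268.61 W

268.61 W


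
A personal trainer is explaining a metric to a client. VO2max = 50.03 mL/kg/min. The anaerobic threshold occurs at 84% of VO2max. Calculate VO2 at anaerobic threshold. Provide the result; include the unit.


AT fraction = 84 / 100 = 0.84
AT VO2 = 50.03 * 0.84
= 42.03 mL/kg/min

42.03 mL/kg/min


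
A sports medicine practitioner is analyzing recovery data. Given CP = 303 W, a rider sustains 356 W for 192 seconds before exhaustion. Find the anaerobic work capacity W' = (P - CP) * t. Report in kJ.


Excess power = 356 - 303 = 53 W
Work above CP = 53 * 192 = 10176 J
W' = 10.176 kJ

10.176 kJ


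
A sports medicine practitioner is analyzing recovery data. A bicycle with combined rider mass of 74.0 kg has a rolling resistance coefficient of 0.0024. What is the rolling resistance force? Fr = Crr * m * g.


Fr = 0.0024 * 74.0 * 9.81
= 0.1776 * 9.81
= 1.742 N

1.742 N


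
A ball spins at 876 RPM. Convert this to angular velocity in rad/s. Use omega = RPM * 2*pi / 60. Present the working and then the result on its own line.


omega = 876 * 2 * pi / 60
= 876 * 6.28318531 / 60
= 5504.07 / 60
= 91.735 rad/s

91.735 rad/s


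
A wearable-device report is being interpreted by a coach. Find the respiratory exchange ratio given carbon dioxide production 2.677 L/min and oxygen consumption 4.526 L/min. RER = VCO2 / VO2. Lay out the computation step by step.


VCO2 = 2.677 L/min
VO2 = 4.526 L/min
RER = 2.677 / 4.526 = 0.5915

0.5915


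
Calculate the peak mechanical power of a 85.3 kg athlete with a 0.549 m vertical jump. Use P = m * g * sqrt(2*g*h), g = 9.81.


First, sqrt(2gh) = sqrt(2 * 9.81 * 0.549)
= sqrt(10.77138) = 3.281978 m/s
Power = 85.3 * 9.81 * 3.281978 = 2746.34 W

2746.34 W


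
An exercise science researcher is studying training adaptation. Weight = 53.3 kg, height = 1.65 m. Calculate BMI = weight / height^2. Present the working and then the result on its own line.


height^2 = 1.65^2 = 2.7225
BMI = 53.3 / 2.7225 = 19.58 kg/m^2

19.58 kg/m^2


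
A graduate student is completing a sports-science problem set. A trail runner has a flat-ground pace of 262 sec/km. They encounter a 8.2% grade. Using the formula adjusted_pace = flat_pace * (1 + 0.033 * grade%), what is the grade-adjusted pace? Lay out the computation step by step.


Grade factor = 1 + 0.033 * 8.2 = 1.2706
Adjusted = 262 * 1.2706 = 332.9 sec/km

332.9 s/km


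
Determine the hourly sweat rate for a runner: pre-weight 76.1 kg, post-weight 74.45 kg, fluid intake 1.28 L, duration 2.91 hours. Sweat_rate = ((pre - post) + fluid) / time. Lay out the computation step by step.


Mass lost = 76.1 - 74.45 = 1.65 kg
Add fluid consumed: 1.65 + 1.28 = 2.93 L total sweat
Sweat rate = 2.93 / 2.91 = 1.007 L/h

1.007 L/h


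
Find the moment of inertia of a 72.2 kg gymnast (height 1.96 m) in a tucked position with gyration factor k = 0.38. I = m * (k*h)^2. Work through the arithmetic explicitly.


Radius of gyration = 0.38 * 1.96 = 0.7448 m
I = 72.2 * 0.7448^2
= 72.2 * 0.554727
= 40.051 kg*m^2

40.051 kg*m^2


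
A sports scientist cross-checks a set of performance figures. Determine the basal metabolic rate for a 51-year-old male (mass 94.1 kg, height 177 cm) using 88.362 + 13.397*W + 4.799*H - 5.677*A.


BMR = 88.362 + 13.397*94.1 + 4.799*177 - 5.677*51
= 1908.92 kcal/day

1908.92 kcal/day


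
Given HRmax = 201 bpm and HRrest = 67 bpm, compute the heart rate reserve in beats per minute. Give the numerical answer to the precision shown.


Heart rate reserve = maximum HR minus resting HR
HRR = 201 - 67 = 134 bpm

134 bpm


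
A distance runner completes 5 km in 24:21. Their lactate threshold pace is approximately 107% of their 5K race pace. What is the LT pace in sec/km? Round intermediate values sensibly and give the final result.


Convert to seconds: 24 min 21 s = 1461 s
Pace per km = 1461 / 5 = 292.2 s/km
LT pace = 292.2 * 1.07 = 312.65 s/km

312.65 s/km


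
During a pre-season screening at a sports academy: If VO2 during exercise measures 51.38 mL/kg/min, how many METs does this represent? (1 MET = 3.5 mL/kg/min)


METs = VO2 / 3.5 = 51.38 / 3.5 = 14.68

14.68 METs


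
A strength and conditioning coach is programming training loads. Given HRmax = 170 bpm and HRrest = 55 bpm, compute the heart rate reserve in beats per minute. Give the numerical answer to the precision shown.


Heart rate reserve = maximum HR minus resting HR
HRR = 170 - 55 = 115 bpm

115 bpm


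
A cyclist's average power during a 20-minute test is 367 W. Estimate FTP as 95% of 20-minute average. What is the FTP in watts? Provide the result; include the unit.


FTP = 20-min power * 0.95
= 367 * 0.95
= 348.65 W

348.65 W


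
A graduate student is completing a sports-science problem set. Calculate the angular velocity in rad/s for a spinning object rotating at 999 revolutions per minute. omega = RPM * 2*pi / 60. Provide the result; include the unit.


omega = RPM * 2*pi / 60
= 999 * 6.28318531 / 60
= 104.615 rad/s

104.615 rad/s


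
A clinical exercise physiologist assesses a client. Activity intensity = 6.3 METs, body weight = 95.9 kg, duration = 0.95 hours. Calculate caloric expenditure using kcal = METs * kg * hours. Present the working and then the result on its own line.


kcal = 6.3 * 95.9 * 0.95
= 604.17 * 0.95
= 573.96 kcal

573.96 kcal


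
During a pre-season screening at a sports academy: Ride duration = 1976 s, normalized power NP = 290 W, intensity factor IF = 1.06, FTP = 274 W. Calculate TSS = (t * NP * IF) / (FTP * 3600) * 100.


Numerator = 1976 * 290 * 1.06 = 607422.4
Denominator = 274 * 3600 = 986400
TSS = 607422.4 / 986400 * 100
= 61.58

61.58 TSS


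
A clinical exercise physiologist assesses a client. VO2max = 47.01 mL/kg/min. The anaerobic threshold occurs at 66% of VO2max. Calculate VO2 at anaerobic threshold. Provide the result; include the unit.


AT fraction = 66 / 100 = 0.66
AT VO2 = 47.01 * 0.66
= 31.03 mL/kg/min

31.03 mL/kg/min


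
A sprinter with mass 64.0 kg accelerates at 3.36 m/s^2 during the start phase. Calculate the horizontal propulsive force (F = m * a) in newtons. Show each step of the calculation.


F = m * a
= 64.0 * 3.36
= 215.04 N

215.04 N
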